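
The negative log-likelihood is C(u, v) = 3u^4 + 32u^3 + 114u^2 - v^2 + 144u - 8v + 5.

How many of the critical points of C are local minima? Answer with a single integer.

0

C separates as a function of u plus a function of v, so ∇C=0 decouples.
∂C/∂u = 12(u + 1)(u + 3)(u + 4) = 0 at u ∈ {-4, -3, -1}; ∂C/∂v = -2(v + 4) = 0 at v ∈ {-4}.
The Hessian is diagonal: diag(C_uu, C_vv). Second derivatives: C_uu(-4)=36, C_uu(-3)=-24, C_uu(-1)=72; C_vv(-4)=-2.
Local minima occur where both diagonal entries positive: none. Count: 0.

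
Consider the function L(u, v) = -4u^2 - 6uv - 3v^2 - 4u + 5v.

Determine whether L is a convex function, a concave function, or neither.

concave

L is quadratic, so its Hessian is the constant matrix H = [[-8, -6], [-6, -6]].
det(H) = 12, tr(H) = -14.
det(H) > 0 and tr(H) < 0, so H is negative definite everywhere: concave.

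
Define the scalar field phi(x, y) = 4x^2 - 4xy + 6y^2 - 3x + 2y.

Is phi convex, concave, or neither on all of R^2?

convex

phi is quadratic, so its Hessian is the constant matrix H = [[8, -4], [-4, 12]].
det(H) = 80, tr(H) = 20.
det(H) > 0 and tr(H) > 0, so H is positive definite everywhere: convex.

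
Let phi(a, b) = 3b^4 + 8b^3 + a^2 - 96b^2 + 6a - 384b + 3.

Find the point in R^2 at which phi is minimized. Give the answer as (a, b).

phi(a,b) separates as P(a) + Q(b) + 3, so its minimum is min P + min Q + 3.
P'(a) = 2a + 6 vanishes at a ∈ {-3}; Q'(b) = 12(b - 4)(b + 2)(b + 4) vanishes at b ∈ {-4, -2, 4}.
Local minima of P (where P''>0): P(-3)=-9. Local minima of Q: Q(-4)=256, Q(4)=-1792.
So the global minimum of phi is P(-3) + Q(4) + 3 = -9 − 1792 + 3 = -1798, attained at (-3, 4).

(-3, 4)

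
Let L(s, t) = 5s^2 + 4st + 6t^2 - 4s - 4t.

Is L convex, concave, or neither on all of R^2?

convex

L is quadratic, so its Hessian is the constant matrix H = [[10, 4], [4, 12]].
det(H) = 104, tr(H) = 22.
det(H) > 0 and tr(H) > 0, so H is positive definite everywhere: convex.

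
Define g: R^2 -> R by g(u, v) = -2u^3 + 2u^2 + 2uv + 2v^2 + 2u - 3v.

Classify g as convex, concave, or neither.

neither

The term -2u^3 is cubic, so the Hessian is not constant.
∂²g/∂u² = -12u + 4, which takes both signs as u varies (negative for sufficiently large u). A diagonal entry of the Hessian changing sign means the Hessian is neither positive- nor negative-semidefinite on all of R^2.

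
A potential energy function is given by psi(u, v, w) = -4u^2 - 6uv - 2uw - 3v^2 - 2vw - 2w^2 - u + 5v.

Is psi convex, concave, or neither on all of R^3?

concave

psi is quadratic, so its Hessian is the constant matrix H = [[-8, -6, -2], [-6, -6, -2], [-2, -2, -4]].
Leading principal minors: -8, 12, -40.
Signs alternate −, +, − ⇒ H ≺ 0 ⇒ concave.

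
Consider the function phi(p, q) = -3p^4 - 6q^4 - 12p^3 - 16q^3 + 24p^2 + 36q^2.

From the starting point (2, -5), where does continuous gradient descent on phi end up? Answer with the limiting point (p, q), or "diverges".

phi is separable, so gradient descent decouples: p follows -∂phi/∂p, q follows -∂phi/∂q.
∂phi/∂p = -12p(p - 1)(p + 4); at p=2 this is -144, so p increases.
∂phi/∂q = -24q(q - 1)(q + 3); at q=-5 this is 1440, so q decreases.
The p-coordinate has no critical point in that direction and runs off to infinity.

diverges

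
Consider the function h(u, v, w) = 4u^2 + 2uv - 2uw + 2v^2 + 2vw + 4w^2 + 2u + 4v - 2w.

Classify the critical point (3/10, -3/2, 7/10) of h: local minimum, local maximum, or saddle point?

The Hessian is constant: H = [[8, 2, -2], [2, 4, 2], [-2, 2, 8]].
Leading principal minors: Δ₁ = 8, Δ₂ = 28, Δ₃ = 160.
All leading minors are positive, so H is positive definite: a local minimum.

local minimum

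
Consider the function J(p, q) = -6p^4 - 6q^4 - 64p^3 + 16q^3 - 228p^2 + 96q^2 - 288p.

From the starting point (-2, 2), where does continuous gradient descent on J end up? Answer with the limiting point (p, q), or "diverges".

J is separable, so gradient descent decouples: p follows -∂J/∂p, q follows -∂J/∂q.
∂J/∂p = -24(p + 1)(p + 3)(p + 4); at p=-2 this is 48, so p decreases.
∂J/∂q = -24q(q - 4)(q + 2); at q=2 this is 384, so q decreases.
p converges to its nearest critical value -3 (a local min of the p-part); q converges to 0. The iterate converges to (-3, 0).

(-3, 0)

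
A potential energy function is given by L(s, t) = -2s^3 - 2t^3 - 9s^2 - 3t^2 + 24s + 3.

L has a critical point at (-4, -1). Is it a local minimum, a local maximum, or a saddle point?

The mixed partial ∂²L/∂s∂t is 0, so the Hessian at any point is diag(L_ss, L_tt) = diag(-6(2s + 3), -6(2t + 1)).
At (-4, -1): H = diag(30, 6).
Both eigenvalues are positive, so H is positive definite: a local minimum.

local minimum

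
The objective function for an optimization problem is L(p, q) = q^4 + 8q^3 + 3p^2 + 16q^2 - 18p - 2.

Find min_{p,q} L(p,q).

L(p,q) separates as A(p) + B(q) − 2, so its minimum is min A + min B − 2.
A'(p) = 6p - 18 vanishes at p ∈ {3}; B'(q) = 4q(q + 2)(q + 4) vanishes at q ∈ {-4, -2, 0}.
Local minima of A (where A''>0): A(3)=-27. Local minima of B: B(-4)=0, B(0)=0.
So the global minimum of L is A(3) + B(-4) − 2 = -27 + 0 − 2 = -29, attained at (3, -4).

-29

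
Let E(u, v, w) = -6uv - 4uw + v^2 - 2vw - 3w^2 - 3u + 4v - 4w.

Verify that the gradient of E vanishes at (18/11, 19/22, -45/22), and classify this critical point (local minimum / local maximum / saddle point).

∇E = (-6v - 4w - 3, -6u + 2v - 2w + 4, -4u - 2v - 6w - 4); substituting (18/11, 19/22, -45/22) gives ∇E = (0, 0, 0), so (18/11, 19/22, -45/22) is indeed a critical point.
The Hessian is constant: H = [[0, -6, -4], [-6, 2, -2], [-4, -2, -6]].
Leading principal minors: Δ₁ = 0, Δ₂ = -36, Δ₃ = 88.
The minors fit neither the all-positive nor the alternating-sign pattern, so H is indefinite: a saddle point.

saddle point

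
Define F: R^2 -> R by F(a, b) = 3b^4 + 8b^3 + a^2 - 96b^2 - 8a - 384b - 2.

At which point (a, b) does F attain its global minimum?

F(a,b) separates as P(a) + Q(b) − 2, so its minimum is min P + min Q − 2.
P'(a) = 2a - 8 vanishes at a ∈ {4}; Q'(b) = 12(b - 4)(b + 2)(b + 4) vanishes at b ∈ {-4, -2, 4}.
Local minima of P (where P''>0): P(4)=-16. Local minima of Q: Q(-4)=256, Q(4)=-1792.
So the global minimum of F is P(4) + Q(4) − 2 = -16 − 1792 − 2 = -1810, attained at (4, 4).

(4, 4)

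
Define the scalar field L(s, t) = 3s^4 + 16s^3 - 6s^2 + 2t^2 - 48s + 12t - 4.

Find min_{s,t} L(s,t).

L(s,t) separates as P(s) + Q(t) − 4, so its minimum is min P + min Q − 4.
P'(s) = 12(s - 1)(s + 1)(s + 4) vanishes at s ∈ {-4, -1, 1}; Q'(t) = 4(t + 3) vanishes at t ∈ {-3}.
Local minima of P (where P''>0): P(-4)=-160, P(1)=-35. Local minima of Q: Q(-3)=-18.
So the global minimum of L is P(-4) + Q(-3) − 4 = -160 − 18 − 4 = -182, attained at (-4, -3).

-182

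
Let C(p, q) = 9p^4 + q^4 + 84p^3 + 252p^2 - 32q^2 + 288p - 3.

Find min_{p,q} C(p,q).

-451

C(p,q) separates as A(p) + B(q) − 3, so its minimum is min A + min B − 3.
A'(p) = 36(p + 1)(p + 2)(p + 4) vanishes at p ∈ {-4, -2, -1}; B'(q) = 4q(q - 4)(q + 4) vanishes at q ∈ {-4, 0, 4}.
Local minima of A (where A''>0): A(-4)=-192, A(-1)=-111. Local minima of B: B(-4)=-256, B(4)=-256.
So the global minimum of C is A(-4) + B(-4) − 3 = -192 − 256 − 3 = -451, attained at (-4, -4).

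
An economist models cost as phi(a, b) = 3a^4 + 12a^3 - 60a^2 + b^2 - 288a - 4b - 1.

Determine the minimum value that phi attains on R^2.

phi(a,b) separates as P(a) + Q(b) − 1, so its minimum is min P + min Q − 1.
P'(a) = 12(a - 3)(a + 2)(a + 4) vanishes at a ∈ {-4, -2, 3}; Q'(b) = 2b - 4 vanishes at b ∈ {2}.
Local minima of P (where P''>0): P(-4)=192, P(3)=-837. Local minima of Q: Q(2)=-4.
So the global minimum of phi is P(3) + Q(2) − 1 = -837 − 4 − 1 = -842, attained at (3, 2).

-842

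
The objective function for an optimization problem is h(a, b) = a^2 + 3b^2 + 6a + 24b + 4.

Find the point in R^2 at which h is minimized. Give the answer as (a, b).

h(a,b) separates as P(a) + Q(b) + 4, so its minimum is min P + min Q + 4.
P'(a) = 2a + 6 vanishes at a ∈ {-3}; Q'(b) = 6b + 24 vanishes at b ∈ {-4}.
Local minima of P (where P''>0): P(-3)=-9. Local minima of Q: Q(-4)=-48.
So the global minimum of h is P(-3) + Q(-4) + 4 = -9 − 48 + 4 = -53, attained at (-3, -4).

(-3, -4)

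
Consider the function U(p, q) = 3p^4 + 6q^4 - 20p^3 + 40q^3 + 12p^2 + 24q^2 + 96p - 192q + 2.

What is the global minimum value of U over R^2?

-181

U(p,q) separates as A(p) + B(q) + 2, so its minimum is min A + min B + 2.
A'(p) = 12(p - 4)(p - 2)(p + 1) vanishes at p ∈ {-1, 2, 4}; B'(q) = 24(q - 1)(q + 2)(q + 4) vanishes at q ∈ {-4, -2, 1}.
Local minima of A (where A''>0): A(-1)=-61, A(4)=64. Local minima of B: B(-4)=128, B(1)=-122.
So the global minimum of U is A(-1) + B(1) + 2 = -61 − 122 + 2 = -181, attained at (-1, 1).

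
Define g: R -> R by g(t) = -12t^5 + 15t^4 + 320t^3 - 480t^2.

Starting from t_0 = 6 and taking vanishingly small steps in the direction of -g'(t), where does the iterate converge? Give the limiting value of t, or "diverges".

diverges

g'(t) = -60t(t - 4)(t - 1)(t + 4), so g'(6) = -36000.
Gradient descent moves in the -g' direction, i.e. t is increasing.
There is no critical point above t=6, and g' keeps the same sign, so the iterate runs off to +∞.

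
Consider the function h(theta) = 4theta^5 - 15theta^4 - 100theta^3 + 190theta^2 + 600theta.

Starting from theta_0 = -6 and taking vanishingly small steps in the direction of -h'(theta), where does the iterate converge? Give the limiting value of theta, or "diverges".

h'(theta) = 20(theta - 5)(theta - 2)(theta + 1)(theta + 3), so h'(-6) = 26400.
Gradient descent moves in the -h' direction, i.e. theta is decreasing.
There is no critical point below theta=-6, and h' keeps the same sign, so the iterate runs off to −∞.

diverges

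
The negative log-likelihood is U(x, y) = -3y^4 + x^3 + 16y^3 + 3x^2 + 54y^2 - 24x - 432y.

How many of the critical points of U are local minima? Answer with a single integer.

1

U separates as a function of x plus a function of y, so ∇U=0 decouples.
∂U/∂x = 3(x - 2)(x + 4) = 0 at x ∈ {-4, 2}; ∂U/∂y = -12(y - 4)(y - 3)(y + 3) = 0 at y ∈ {-3, 3, 4}.
The Hessian is diagonal: diag(U_xx, U_yy). Second derivatives: U_xx(-4)=-18, U_xx(2)=18; U_yy(-3)=-504, U_yy(3)=72, U_yy(4)=-84.
Local minima occur where both diagonal entries positive: (2, 3). Count: 1.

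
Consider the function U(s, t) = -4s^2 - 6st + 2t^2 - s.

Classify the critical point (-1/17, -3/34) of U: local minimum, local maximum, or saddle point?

saddle point

The Hessian of U is constant: H = [[-8, -6], [-6, 4]].
det(H) = (-8)·4 − (-6)² = -68.
Since det(H) < 0, H is indefinite and the critical point is a saddle point.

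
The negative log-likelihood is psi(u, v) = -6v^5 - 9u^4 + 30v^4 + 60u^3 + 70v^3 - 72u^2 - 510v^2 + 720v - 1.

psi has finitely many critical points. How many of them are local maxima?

psi separates as a function of u plus a function of v, so ∇psi=0 decouples.
∂psi/∂u = -36u(u - 4)(u - 1) = 0 at u ∈ {0, 1, 4}; ∂psi/∂v = -30(v - 4)(v - 2)(v - 1)(v + 3) = 0 at v ∈ {-3, 1, 2, 4}.
The Hessian is diagonal: diag(psi_uu, psi_vv). Second derivatives: psi_uu(0)=-144, psi_uu(1)=108, psi_uu(4)=-432; psi_vv(-3)=4200, psi_vv(1)=-360, psi_vv(2)=300, psi_vv(4)=-1260.
Local maxima occur where both diagonal entries negative: (0, 1), (0, 4), (4, 1), (4, 4). Count: 4.

4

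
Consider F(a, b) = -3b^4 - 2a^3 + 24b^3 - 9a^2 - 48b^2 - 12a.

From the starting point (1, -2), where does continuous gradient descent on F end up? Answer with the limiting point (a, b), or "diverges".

F is separable, so gradient descent decouples: a follows -∂F/∂a, b follows -∂F/∂b.
∂F/∂a = -6(a + 1)(a + 2); at a=1 this is -36, so a increases.
∂F/∂b = -12b(b - 4)(b - 2); at b=-2 this is 576, so b decreases.
The a-coordinate has no critical point in that direction and runs off to infinity.

diverges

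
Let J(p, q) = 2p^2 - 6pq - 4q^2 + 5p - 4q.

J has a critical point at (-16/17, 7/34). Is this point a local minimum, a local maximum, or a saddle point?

saddle point

The Hessian of J is constant: H = [[4, -6], [-6, -8]].
det(H) = 4·(-8) − (-6)² = -68.
Since det(H) < 0, H is indefinite and the critical point is a saddle point.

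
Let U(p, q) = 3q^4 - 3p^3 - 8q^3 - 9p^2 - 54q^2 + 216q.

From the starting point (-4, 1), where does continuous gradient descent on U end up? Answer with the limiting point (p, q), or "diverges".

(-2, -3)

U is separable, so gradient descent decouples: p follows -∂U/∂p, q follows -∂U/∂q.
∂U/∂p = -9p(p + 2); at p=-4 this is -72, so p increases.
∂U/∂q = 12(q - 3)(q - 2)(q + 3); at q=1 this is 96, so q decreases.
p converges to its nearest critical value -2 (a local min of the p-part); q converges to -3. The iterate converges to (-2, -3).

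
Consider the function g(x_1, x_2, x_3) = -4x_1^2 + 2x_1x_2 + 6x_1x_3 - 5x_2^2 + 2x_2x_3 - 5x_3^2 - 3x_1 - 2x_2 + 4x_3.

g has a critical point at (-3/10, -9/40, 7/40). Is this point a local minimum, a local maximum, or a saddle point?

The Hessian is constant: H = [[-8, 2, 6], [2, -10, 2], [6, 2, -10]].
Leading principal minors: Δ₁ = -8, Δ₂ = 76, Δ₃ = -320.
The minors alternate sign starting negative (−, +, −), so H is negative definite: a local maximum.

local maximum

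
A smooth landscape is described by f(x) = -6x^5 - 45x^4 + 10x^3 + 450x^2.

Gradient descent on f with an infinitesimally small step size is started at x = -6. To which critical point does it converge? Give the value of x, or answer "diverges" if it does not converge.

f'(x) = -30x(x - 2)(x + 3)(x + 5), so f'(-6) = -4320.
Gradient descent moves in the -f' direction, i.e. x is increasing.
The nearest critical point in that direction is x = -5, where f'' = 2100 > 0 (a local minimum). The iterate converges there.

-5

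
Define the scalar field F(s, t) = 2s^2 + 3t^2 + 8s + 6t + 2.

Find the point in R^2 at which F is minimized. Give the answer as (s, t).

(-2, -1)

F(s,t) separates as P(s) + Q(t) + 2, so its minimum is min P + min Q + 2.
P'(s) = 4s + 8 vanishes at s ∈ {-2}; Q'(t) = 6(t + 1) vanishes at t ∈ {-1}.
Local minima of P (where P''>0): P(-2)=-8. Local minima of Q: Q(-1)=-3.
So the global minimum of F is P(-2) + Q(-1) + 2 = -8 − 3 + 2 = -9, attained at (-2, -1).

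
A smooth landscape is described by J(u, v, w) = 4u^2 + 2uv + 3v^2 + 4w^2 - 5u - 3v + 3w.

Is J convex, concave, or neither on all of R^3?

J is quadratic, so its Hessian is the constant matrix H = [[8, 2, 0], [2, 6, 0], [0, 0, 8]].
Leading principal minors: 8, 44, 352.
All positive ⇒ H ≻ 0 ⇒ convex.

convex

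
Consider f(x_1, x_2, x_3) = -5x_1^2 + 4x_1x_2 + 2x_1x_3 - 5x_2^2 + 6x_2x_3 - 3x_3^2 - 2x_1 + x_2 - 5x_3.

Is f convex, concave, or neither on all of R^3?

concave

f is quadratic, so its Hessian is the constant matrix H = [[-10, 4, 2], [4, -10, 6], [2, 6, -6]].
Leading principal minors: -10, 84, -8.
Signs alternate −, +, − ⇒ H ≺ 0 ⇒ concave.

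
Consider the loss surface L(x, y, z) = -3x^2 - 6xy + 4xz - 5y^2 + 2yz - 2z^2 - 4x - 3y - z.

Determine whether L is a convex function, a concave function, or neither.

L is quadratic, so its Hessian is the constant matrix H = [[-6, -6, 4], [-6, -10, 2], [4, 2, -4]].
Leading principal minors: -6, 24, -8.
Signs alternate −, +, − ⇒ H ≺ 0 ⇒ concave.

concave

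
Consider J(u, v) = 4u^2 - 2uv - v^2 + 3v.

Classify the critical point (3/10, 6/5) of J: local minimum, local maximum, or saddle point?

The Hessian of J is constant: H = [[8, -2], [-2, -2]].
det(H) = 8·(-2) − (-2)² = -20.
Since det(H) < 0, H is indefinite and the critical point is a saddle point.

saddle point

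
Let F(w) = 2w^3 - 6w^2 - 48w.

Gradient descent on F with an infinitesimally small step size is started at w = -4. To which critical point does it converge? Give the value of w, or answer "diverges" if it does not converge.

diverges

F'(w) = 6(w - 4)(w + 2), so F'(-4) = 96.
Gradient descent moves in the -F' direction, i.e. w is decreasing.
There is no critical point below w=-4, and F' keeps the same sign, so the iterate runs off to −∞.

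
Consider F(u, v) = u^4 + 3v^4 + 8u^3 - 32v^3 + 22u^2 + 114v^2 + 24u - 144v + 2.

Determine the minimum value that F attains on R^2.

F(u,v) separates as P(u) + Q(v) + 2, so its minimum is min P + min Q + 2.
P'(u) = 4(u + 1)(u + 2)(u + 3) vanishes at u ∈ {-3, -2, -1}; Q'(v) = 12(v - 4)(v - 3)(v - 1) vanishes at v ∈ {1, 3, 4}.
Local minima of P (where P''>0): P(-3)=-9, P(-1)=-9. Local minima of Q: Q(1)=-59, Q(4)=-32.
So the global minimum of F is P(-3) + Q(1) + 2 = -9 − 59 + 2 = -66, attained at (-3, 1).

-66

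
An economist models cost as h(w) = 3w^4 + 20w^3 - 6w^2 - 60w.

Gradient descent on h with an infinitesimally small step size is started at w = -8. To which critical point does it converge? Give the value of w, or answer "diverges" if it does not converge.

-5

h'(w) = 12(w - 1)(w + 1)(w + 5), so h'(-8) = -2268.
Gradient descent moves in the -h' direction, i.e. w is increasing.
The nearest critical point in that direction is w = -5, where h'' = 288 > 0 (a local minimum). The iterate converges there.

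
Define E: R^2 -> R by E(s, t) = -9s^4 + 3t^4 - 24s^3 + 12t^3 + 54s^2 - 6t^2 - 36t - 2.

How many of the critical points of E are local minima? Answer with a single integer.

2

E separates as a function of s plus a function of t, so ∇E=0 decouples.
∂E/∂s = -36s(s - 1)(s + 3) = 0 at s ∈ {-3, 0, 1}; ∂E/∂t = 12(t - 1)(t + 1)(t + 3) = 0 at t ∈ {-3, -1, 1}.
The Hessian is diagonal: diag(E_ss, E_tt). Second derivatives: E_ss(-3)=-432, E_ss(0)=108, E_ss(1)=-144; E_tt(-3)=96, E_tt(-1)=-48, E_tt(1)=96.
Local minima occur where both diagonal entries positive: (0, -3), (0, 1). Count: 2.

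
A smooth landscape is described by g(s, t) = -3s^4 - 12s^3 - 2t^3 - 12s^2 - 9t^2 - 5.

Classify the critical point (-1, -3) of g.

The mixed partial ∂²g/∂s∂t is 0, so the Hessian at any point is diag(g_ss, g_tt) = diag(-12(3s^2 + 6s + 2), -6(2t + 3)).
At (-1, -3): H = diag(12, 18).
Both eigenvalues are positive, so H is positive definite: a local minimum.

local minimum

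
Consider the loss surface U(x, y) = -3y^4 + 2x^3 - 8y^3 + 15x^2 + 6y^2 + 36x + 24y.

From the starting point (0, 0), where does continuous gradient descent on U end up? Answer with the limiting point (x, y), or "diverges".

U is separable, so gradient descent decouples: x follows -∂U/∂x, y follows -∂U/∂y.
∂U/∂x = 6(x + 2)(x + 3); at x=0 this is 36, so x decreases.
∂U/∂y = -12(y - 1)(y + 1)(y + 2); at y=0 this is 24, so y decreases.
x converges to its nearest critical value -2 (a local min of the x-part); y converges to -1. The iterate converges to (-2, -1).

(-2, -1)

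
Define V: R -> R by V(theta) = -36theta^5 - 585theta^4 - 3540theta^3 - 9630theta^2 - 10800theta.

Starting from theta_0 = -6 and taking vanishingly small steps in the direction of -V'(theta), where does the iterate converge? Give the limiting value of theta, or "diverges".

-5

V'(theta) = -180(theta + 1)(theta + 3)(theta + 4)(theta + 5), so V'(-6) = -5400.
Gradient descent moves in the -V' direction, i.e. theta is increasing.
The nearest critical point in that direction is theta = -5, where V'' = 1440 > 0 (a local minimum). The iterate converges there.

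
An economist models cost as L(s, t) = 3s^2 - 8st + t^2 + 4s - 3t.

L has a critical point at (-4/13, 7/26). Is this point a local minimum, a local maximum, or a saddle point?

The Hessian of L is constant: H = [[6, -8], [-8, 2]].
det(H) = 6·2 − (-8)² = -52.
Since det(H) < 0, H is indefinite and the critical point is a saddle point.

saddle point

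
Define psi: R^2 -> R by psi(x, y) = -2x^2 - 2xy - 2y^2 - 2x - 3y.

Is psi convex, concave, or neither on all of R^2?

psi is quadratic, so its Hessian is the constant matrix H = [[-4, -2], [-2, -4]].
det(H) = 12, tr(H) = -8.
det(H) > 0 and tr(H) < 0, so H is negative definite everywhere: concave.

concave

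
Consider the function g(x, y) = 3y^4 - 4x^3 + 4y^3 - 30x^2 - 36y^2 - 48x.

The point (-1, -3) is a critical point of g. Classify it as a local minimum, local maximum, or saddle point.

saddle point

The mixed partial ∂²g/∂x∂y is 0, so the Hessian at any point is diag(g_xx, g_yy) = diag(-12(2x + 5), 12(3y^2 + 2y - 6)).
At (-1, -3): H = diag(-36, 180).
The eigenvalues have opposite signs, so H is indefinite: a saddle point.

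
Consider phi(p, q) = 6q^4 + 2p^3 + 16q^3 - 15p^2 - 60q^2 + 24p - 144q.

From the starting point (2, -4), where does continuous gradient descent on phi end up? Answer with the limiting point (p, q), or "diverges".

phi is separable, so gradient descent decouples: p follows -∂phi/∂p, q follows -∂phi/∂q.
∂phi/∂p = 6(p - 4)(p - 1); at p=2 this is -12, so p increases.
∂phi/∂q = 24(q - 2)(q + 1)(q + 3); at q=-4 this is -432, so q increases.
p converges to its nearest critical value 4 (a local min of the p-part); q converges to -3. The iterate converges to (4, -3).

(4, -3)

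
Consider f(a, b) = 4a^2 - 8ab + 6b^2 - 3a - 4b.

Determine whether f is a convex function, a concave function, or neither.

f is quadratic, so its Hessian is the constant matrix H = [[8, -8], [-8, 12]].
det(H) = 32, tr(H) = 20.
det(H) > 0 and tr(H) > 0, so H is positive definite everywhere: convex.

convex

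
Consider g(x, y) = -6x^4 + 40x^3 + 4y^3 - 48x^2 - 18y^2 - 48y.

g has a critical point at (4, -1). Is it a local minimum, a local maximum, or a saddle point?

local maximum

The mixed partial ∂²g/∂x∂y is 0, so the Hessian at any point is diag(g_xx, g_yy) = diag(24(-3x^2 + 10x - 4), 12(2y - 3)).
At (4, -1): H = diag(-288, -60).
Both eigenvalues are negative, so H is negative definite: a local maximum.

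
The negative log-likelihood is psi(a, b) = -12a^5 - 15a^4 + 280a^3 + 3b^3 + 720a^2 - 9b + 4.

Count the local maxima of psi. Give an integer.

2

psi separates as a function of a plus a function of b, so ∇psi=0 decouples.
∂psi/∂a = -60a(a - 4)(a + 2)(a + 3) = 0 at a ∈ {-3, -2, 0, 4}; ∂psi/∂b = 9(b - 1)(b + 1) = 0 at b ∈ {-1, 1}.
The Hessian is diagonal: diag(psi_aa, psi_bb). Second derivatives: psi_aa(-3)=1260, psi_aa(-2)=-720, psi_aa(0)=1440, psi_aa(4)=-10080; psi_bb(-1)=-18, psi_bb(1)=18.
Local maxima occur where both diagonal entries negative: (-2, -1), (4, -1). Count: 2.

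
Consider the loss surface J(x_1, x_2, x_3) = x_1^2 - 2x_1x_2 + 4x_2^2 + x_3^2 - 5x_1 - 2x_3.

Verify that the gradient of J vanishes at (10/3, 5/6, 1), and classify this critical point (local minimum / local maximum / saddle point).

∇J = (2x_1 - 2x_2 - 5, -2x_1 + 8x_2, 2x_3 - 2); substituting (10/3, 5/6, 1) gives ∇J = (0, 0, 0), so (10/3, 5/6, 1) is indeed a critical point.
The Hessian is constant: H = [[2, -2, 0], [-2, 8, 0], [0, 0, 2]].
Leading principal minors: Δ₁ = 2, Δ₂ = 12, Δ₃ = 24.
All leading minors are positive, so H is positive definite: a local minimum.

local minimum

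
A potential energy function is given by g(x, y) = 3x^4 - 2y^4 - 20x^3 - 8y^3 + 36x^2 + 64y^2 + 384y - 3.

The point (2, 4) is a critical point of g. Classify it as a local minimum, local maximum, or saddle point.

local maximum

The mixed partial ∂²g/∂x∂y is 0, so the Hessian at any point is diag(g_xx, g_yy) = diag(12(3x^2 - 10x + 6), 8(-3y^2 - 6y + 16)).
At (2, 4): H = diag(-24, -448).
Both eigenvalues are negative, so H is negative definite: a local maximum.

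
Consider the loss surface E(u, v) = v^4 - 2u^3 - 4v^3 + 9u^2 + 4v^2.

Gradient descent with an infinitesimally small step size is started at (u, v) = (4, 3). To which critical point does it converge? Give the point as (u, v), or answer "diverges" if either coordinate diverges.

diverges

E is separable, so gradient descent decouples: u follows -∂E/∂u, v follows -∂E/∂v.
∂E/∂u = -6u(u - 3); at u=4 this is -24, so u increases.
∂E/∂v = 4v(v - 2)(v - 1); at v=3 this is 24, so v decreases.
The u-coordinate has no critical point in that direction and runs off to infinity.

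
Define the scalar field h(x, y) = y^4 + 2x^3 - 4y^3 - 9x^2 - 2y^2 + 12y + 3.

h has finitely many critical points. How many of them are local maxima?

1

h separates as a function of x plus a function of y, so ∇h=0 decouples.
∂h/∂x = 6x(x - 3) = 0 at x ∈ {0, 3}; ∂h/∂y = 4(y - 3)(y - 1)(y + 1) = 0 at y ∈ {-1, 1, 3}.
The Hessian is diagonal: diag(h_xx, h_yy). Second derivatives: h_xx(0)=-18, h_xx(3)=18; h_yy(-1)=32, h_yy(1)=-16, h_yy(3)=32.
Local maxima occur where both diagonal entries negative: (0, 1). Count: 1.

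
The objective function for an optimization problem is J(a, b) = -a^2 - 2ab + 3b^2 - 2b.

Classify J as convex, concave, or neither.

neither

J is quadratic, so its Hessian is the constant matrix H = [[-2, -2], [-2, 6]].
det(H) = -16, tr(H) = 4.
det(H) < 0, so H is indefinite: neither convex nor concave.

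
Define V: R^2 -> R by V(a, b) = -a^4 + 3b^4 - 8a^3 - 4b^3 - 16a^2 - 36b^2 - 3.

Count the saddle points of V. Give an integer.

5

V separates as a function of a plus a function of b, so ∇V=0 decouples.
∂V/∂a = -4a(a + 2)(a + 4) = 0 at a ∈ {-4, -2, 0}; ∂V/∂b = 12b(b - 3)(b + 2) = 0 at b ∈ {-2, 0, 3}.
The Hessian is diagonal: diag(V_aa, V_bb). Second derivatives: V_aa(-4)=-32, V_aa(-2)=16, V_aa(0)=-32; V_bb(-2)=120, V_bb(0)=-72, V_bb(3)=180.
Saddle points occur where the two diagonal entries have opposite signs: (-4, -2), (-4, 3), (-2, 0), (0, -2), (0, 3). Count: 5.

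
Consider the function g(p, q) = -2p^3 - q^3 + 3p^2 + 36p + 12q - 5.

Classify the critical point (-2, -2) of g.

local minimum

The mixed partial ∂²g/∂p∂q is 0, so the Hessian at any point is diag(g_pp, g_qq) = diag(6(-2p + 1), -6q).
At (-2, -2): H = diag(30, 12).
Both eigenvalues are positive, so H is positive definite: a local minimum.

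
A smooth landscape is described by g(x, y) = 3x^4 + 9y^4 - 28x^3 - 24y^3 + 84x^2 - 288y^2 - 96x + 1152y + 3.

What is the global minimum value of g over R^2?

-5437

g(x,y) separates as P(x) + Q(y) + 3, so its minimum is min P + min Q + 3.
P'(x) = 12(x - 4)(x - 2)(x - 1) vanishes at x ∈ {1, 2, 4}; Q'(y) = 36(y - 4)(y - 2)(y + 4) vanishes at y ∈ {-4, 2, 4}.
Local minima of P (where P''>0): P(1)=-37, P(4)=-64. Local minima of Q: Q(-4)=-5376, Q(4)=768.
So the global minimum of g is P(4) + Q(-4) + 3 = -64 − 5376 + 3 = -5437, attained at (4, -4).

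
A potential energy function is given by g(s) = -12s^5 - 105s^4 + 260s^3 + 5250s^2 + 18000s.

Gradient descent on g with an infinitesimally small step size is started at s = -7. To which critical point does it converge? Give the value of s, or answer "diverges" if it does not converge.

-5

g'(s) = -60(s - 5)(s + 3)(s + 4)(s + 5), so g'(-7) = -17280.
Gradient descent moves in the -g' direction, i.e. s is increasing.
The nearest critical point in that direction is s = -5, where g'' = 1200 > 0 (a local minimum). The iterate converges there.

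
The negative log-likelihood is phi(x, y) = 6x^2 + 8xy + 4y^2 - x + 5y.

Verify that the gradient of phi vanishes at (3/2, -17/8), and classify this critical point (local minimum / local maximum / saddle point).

local minimum

∇phi = (12x + 8y - 1, 8x + 8y + 5); substituting (3/2, -17/8) gives ∇phi = (0, 0), so (3/2, -17/8) is indeed a critical point.
The Hessian of phi is constant: H = [[12, 8], [8, 8]].
det(H) = 12·8 − 8² = 32.
det(H) > 0 and tr(H) = 20 > 0, so H is positive definite and the point is a local minimum.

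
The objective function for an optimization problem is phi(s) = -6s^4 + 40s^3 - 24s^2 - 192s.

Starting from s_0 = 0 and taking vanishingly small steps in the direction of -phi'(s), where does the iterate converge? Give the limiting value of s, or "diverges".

2

phi'(s) = -24(s - 4)(s - 2)(s + 1), so phi'(0) = -192.
Gradient descent moves in the -phi' direction, i.e. s is increasing.
The nearest critical point in that direction is s = 2, where phi'' = 144 > 0 (a local minimum). The iterate converges there.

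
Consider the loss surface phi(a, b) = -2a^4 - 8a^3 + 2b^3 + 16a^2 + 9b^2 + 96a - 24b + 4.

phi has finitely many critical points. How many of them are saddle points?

3

phi separates as a function of a plus a function of b, so ∇phi=0 decouples.
∂phi/∂a = -8(a - 2)(a + 2)(a + 3) = 0 at a ∈ {-3, -2, 2}; ∂phi/∂b = 6(b - 1)(b + 4) = 0 at b ∈ {-4, 1}.
The Hessian is diagonal: diag(phi_aa, phi_bb). Second derivatives: phi_aa(-3)=-40, phi_aa(-2)=32, phi_aa(2)=-160; phi_bb(-4)=-30, phi_bb(1)=30.
Saddle points occur where the two diagonal entries have opposite signs: (-3, 1), (-2, -4), (2, 1). Count: 3.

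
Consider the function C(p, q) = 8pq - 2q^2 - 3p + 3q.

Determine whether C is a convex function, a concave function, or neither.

neither

C is quadratic, so its Hessian is the constant matrix H = [[0, 8], [8, -4]].
det(H) = -64, tr(H) = -4.
det(H) < 0, so H is indefinite: neither convex nor concave.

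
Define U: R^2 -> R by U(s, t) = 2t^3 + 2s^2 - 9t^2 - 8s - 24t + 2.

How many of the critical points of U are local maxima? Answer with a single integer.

0

U separates as a function of s plus a function of t, so ∇U=0 decouples.
∂U/∂s = 4(s - 2) = 0 at s ∈ {2}; ∂U/∂t = 6(t - 4)(t + 1) = 0 at t ∈ {-1, 4}.
The Hessian is diagonal: diag(U_ss, U_tt). Second derivatives: U_ss(2)=4; U_tt(-1)=-30, U_tt(4)=30.
Local maxima occur where both diagonal entries negative: none. Count: 0.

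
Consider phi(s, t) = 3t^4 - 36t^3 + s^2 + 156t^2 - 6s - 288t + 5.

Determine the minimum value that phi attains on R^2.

-196

phi(s,t) separates as P(s) + Q(t) + 5, so its minimum is min P + min Q + 5.
P'(s) = 2s - 6 vanishes at s ∈ {3}; Q'(t) = 12(t - 4)(t - 3)(t - 2) vanishes at t ∈ {2, 3, 4}.
Local minima of P (where P''>0): P(3)=-9. Local minima of Q: Q(2)=-192, Q(4)=-192.
So the global minimum of phi is P(3) + Q(2) + 5 = -9 − 192 + 5 = -196, attained at (3, 2).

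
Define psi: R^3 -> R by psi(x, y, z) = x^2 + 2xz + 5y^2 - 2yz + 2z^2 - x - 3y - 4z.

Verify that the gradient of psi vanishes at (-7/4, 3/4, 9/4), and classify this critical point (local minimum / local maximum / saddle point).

local minimum

∇psi = (2x + 2z - 1, 10y - 2z - 3, 2x - 2y + 4z - 4); substituting (-7/4, 3/4, 9/4) gives ∇psi = (0, 0, 0), so (-7/4, 3/4, 9/4) is indeed a critical point.
The Hessian is constant: H = [[2, 0, 2], [0, 10, -2], [2, -2, 4]].
Leading principal minors: Δ₁ = 2, Δ₂ = 20, Δ₃ = 32.
All leading minors are positive, so H is positive definite: a local minimum.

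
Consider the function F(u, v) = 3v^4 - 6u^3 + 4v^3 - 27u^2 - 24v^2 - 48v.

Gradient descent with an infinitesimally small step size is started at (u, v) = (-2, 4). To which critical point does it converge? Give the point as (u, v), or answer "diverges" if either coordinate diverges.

(-3, 2)

F is separable, so gradient descent decouples: u follows -∂F/∂u, v follows -∂F/∂v.
∂F/∂u = -18u(u + 3); at u=-2 this is 36, so u decreases.
∂F/∂v = 12(v - 2)(v + 1)(v + 2); at v=4 this is 720, so v decreases.
u converges to its nearest critical value -3 (a local min of the u-part); v converges to 2. The iterate converges to (-3, 2).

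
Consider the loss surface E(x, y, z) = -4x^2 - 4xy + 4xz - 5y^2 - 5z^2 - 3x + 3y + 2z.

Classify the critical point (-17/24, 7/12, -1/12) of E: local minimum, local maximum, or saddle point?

The Hessian is constant: H = [[-8, -4, 4], [-4, -10, 0], [4, 0, -10]].
Leading principal minors: Δ₁ = -8, Δ₂ = 64, Δ₃ = -480.
The minors alternate sign starting negative (−, +, −), so H is negative definite: a local maximum.

local maximum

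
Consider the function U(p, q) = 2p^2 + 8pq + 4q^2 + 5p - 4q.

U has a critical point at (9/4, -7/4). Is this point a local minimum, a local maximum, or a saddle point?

saddle point

The Hessian of U is constant: H = [[4, 8], [8, 8]].
det(H) = 4·8 − 8² = -32.
Since det(H) < 0, H is indefinite and the critical point is a saddle point.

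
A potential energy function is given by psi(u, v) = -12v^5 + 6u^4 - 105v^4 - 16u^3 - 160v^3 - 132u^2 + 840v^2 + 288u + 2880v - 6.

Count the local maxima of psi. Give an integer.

2

psi separates as a function of u plus a function of v, so ∇psi=0 decouples.
∂psi/∂u = 24(u - 4)(u - 1)(u + 3) = 0 at u ∈ {-3, 1, 4}; ∂psi/∂v = -60(v - 2)(v + 2)(v + 3)(v + 4) = 0 at v ∈ {-4, -3, -2, 2}.
The Hessian is diagonal: diag(psi_uu, psi_vv). Second derivatives: psi_uu(-3)=672, psi_uu(1)=-288, psi_uu(4)=504; psi_vv(-4)=720, psi_vv(-3)=-300, psi_vv(-2)=480, psi_vv(2)=-7200.
Local maxima occur where both diagonal entries negative: (1, -3), (1, 2). Count: 2.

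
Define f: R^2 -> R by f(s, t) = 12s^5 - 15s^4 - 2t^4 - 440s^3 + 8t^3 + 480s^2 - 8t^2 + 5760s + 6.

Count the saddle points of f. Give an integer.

f separates as a function of s plus a function of t, so ∇f=0 decouples.
∂f/∂s = 60(s - 4)(s - 3)(s + 2)(s + 4) = 0 at s ∈ {-4, -2, 3, 4}; ∂f/∂t = -8t(t - 2)(t - 1) = 0 at t ∈ {0, 1, 2}.
The Hessian is diagonal: diag(f_ss, f_tt). Second derivatives: f_ss(-4)=-6720, f_ss(-2)=3600, f_ss(3)=-2100, f_ss(4)=2880; f_tt(0)=-16, f_tt(1)=8, f_tt(2)=-16.
Saddle points occur where the two diagonal entries have opposite signs: (-4, 1), (-2, 0), (-2, 2), (3, 1), (4, 0), (4, 2). Count: 6.

6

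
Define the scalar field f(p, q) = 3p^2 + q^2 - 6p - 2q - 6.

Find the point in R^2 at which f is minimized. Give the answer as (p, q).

(1, 1)

f(p,q) separates as A(p) + B(q) − 6, so its minimum is min A + min B − 6.
A'(p) = 6p - 6 vanishes at p ∈ {1}; B'(q) = 2q - 2 vanishes at q ∈ {1}.
Local minima of A (where A''>0): A(1)=-3. Local minima of B: B(1)=-1.
So the global minimum of f is A(1) + B(1) − 6 = -3 − 1 − 6 = -10, attained at (1, 1).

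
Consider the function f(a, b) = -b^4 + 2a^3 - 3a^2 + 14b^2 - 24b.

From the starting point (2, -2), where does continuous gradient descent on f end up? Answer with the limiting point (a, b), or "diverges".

(1, 1)

f is separable, so gradient descent decouples: a follows -∂f/∂a, b follows -∂f/∂b.
∂f/∂a = 6a(a - 1); at a=2 this is 12, so a decreases.
∂f/∂b = -4(b - 2)(b - 1)(b + 3); at b=-2 this is -48, so b increases.
a converges to its nearest critical value 1 (a local min of the a-part); b converges to 1. The iterate converges to (1, 1).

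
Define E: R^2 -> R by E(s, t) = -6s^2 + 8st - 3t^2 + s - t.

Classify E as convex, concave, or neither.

E is quadratic, so its Hessian is the constant matrix H = [[-12, 8], [8, -6]].
det(H) = 8, tr(H) = -18.
det(H) > 0 and tr(H) < 0, so H is negative definite everywhere: concave.

concave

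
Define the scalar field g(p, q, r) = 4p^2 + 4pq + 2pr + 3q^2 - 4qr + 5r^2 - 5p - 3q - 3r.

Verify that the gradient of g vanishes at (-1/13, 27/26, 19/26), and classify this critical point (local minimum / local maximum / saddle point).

∇g = (8p + 4q + 2r - 5, 4p + 6q - 4r - 3, 2p - 4q + 10r - 3); substituting (-1/13, 27/26, 19/26) gives ∇g = (0, 0, 0), so (-1/13, 27/26, 19/26) is indeed a critical point.
The Hessian is constant: H = [[8, 4, 2], [4, 6, -4], [2, -4, 10]].
Leading principal minors: Δ₁ = 8, Δ₂ = 32, Δ₃ = 104.
All leading minors are positive, so H is positive definite: a local minimum.

local minimum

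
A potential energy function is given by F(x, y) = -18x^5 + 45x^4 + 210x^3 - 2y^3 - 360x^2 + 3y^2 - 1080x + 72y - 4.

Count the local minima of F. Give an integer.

F separates as a function of x plus a function of y, so ∇F=0 decouples.
∂F/∂x = -90(x - 3)(x - 2)(x + 1)(x + 2) = 0 at x ∈ {-2, -1, 2, 3}; ∂F/∂y = -6(y - 4)(y + 3) = 0 at y ∈ {-3, 4}.
The Hessian is diagonal: diag(F_xx, F_yy). Second derivatives: F_xx(-2)=1800, F_xx(-1)=-1080, F_xx(2)=1080, F_xx(3)=-1800; F_yy(-3)=42, F_yy(4)=-42.
Local minima occur where both diagonal entries positive: (-2, -3), (2, -3). Count: 2.

2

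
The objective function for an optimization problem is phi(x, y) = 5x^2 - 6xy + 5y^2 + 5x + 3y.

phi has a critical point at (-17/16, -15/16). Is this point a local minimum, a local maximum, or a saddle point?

local minimum

The Hessian of phi is constant: H = [[10, -6], [-6, 10]].
det(H) = 10·10 − (-6)² = 64.
det(H) > 0 and tr(H) = 20 > 0, so H is positive definite and the point is a local minimum.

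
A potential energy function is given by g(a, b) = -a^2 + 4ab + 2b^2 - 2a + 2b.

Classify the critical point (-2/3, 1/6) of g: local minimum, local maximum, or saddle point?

The Hessian of g is constant: H = [[-2, 4], [4, 4]].
det(H) = (-2)·4 − 4² = -24.
Since det(H) < 0, H is indefinite and the critical point is a saddle point.

saddle point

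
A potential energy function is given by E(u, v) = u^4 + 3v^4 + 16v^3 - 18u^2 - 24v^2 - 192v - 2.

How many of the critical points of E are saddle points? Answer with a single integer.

E separates as a function of u plus a function of v, so ∇E=0 decouples.
∂E/∂u = 4u(u - 3)(u + 3) = 0 at u ∈ {-3, 0, 3}; ∂E/∂v = 12(v - 2)(v + 2)(v + 4) = 0 at v ∈ {-4, -2, 2}.
The Hessian is diagonal: diag(E_uu, E_vv). Second derivatives: E_uu(-3)=72, E_uu(0)=-36, E_uu(3)=72; E_vv(-4)=144, E_vv(-2)=-96, E_vv(2)=288.
Saddle points occur where the two diagonal entries have opposite signs: (-3, -2), (0, -4), (0, 2), (3, -2). Count: 4.

4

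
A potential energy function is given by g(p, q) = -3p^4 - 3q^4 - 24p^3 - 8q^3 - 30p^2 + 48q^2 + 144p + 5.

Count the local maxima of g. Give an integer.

g separates as a function of p plus a function of q, so ∇g=0 decouples.
∂g/∂p = -12(p - 1)(p + 3)(p + 4) = 0 at p ∈ {-4, -3, 1}; ∂g/∂q = -12q(q - 2)(q + 4) = 0 at q ∈ {-4, 0, 2}.
The Hessian is diagonal: diag(g_pp, g_qq). Second derivatives: g_pp(-4)=-60, g_pp(-3)=48, g_pp(1)=-240; g_qq(-4)=-288, g_qq(0)=96, g_qq(2)=-144.
Local maxima occur where both diagonal entries negative: (-4, -4), (-4, 2), (1, -4), (1, 2). Count: 4.

4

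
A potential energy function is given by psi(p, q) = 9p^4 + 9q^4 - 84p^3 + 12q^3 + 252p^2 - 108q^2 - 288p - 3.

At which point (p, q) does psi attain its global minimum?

(4, -3)

psi(p,q) separates as A(p) + B(q) − 3, so its minimum is min A + min B − 3.
A'(p) = 36(p - 4)(p - 2)(p - 1) vanishes at p ∈ {1, 2, 4}; B'(q) = 36q(q - 2)(q + 3) vanishes at q ∈ {-3, 0, 2}.
Local minima of A (where A''>0): A(1)=-111, A(4)=-192. Local minima of B: B(-3)=-567, B(2)=-192.
So the global minimum of psi is A(4) + B(-3) − 3 = -192 − 567 − 3 = -762, attained at (4, -3).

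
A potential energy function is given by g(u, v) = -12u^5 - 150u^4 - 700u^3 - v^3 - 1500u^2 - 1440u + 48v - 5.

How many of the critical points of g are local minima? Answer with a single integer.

g separates as a function of u plus a function of v, so ∇g=0 decouples.
∂g/∂u = -60(u + 1)(u + 2)(u + 3)(u + 4) = 0 at u ∈ {-4, -3, -2, -1}; ∂g/∂v = -3(v - 4)(v + 4) = 0 at v ∈ {-4, 4}.
The Hessian is diagonal: diag(g_uu, g_vv). Second derivatives: g_uu(-4)=360, g_uu(-3)=-120, g_uu(-2)=120, g_uu(-1)=-360; g_vv(-4)=24, g_vv(4)=-24.
Local minima occur where both diagonal entries positive: (-4, -4), (-2, -4). Count: 2.

2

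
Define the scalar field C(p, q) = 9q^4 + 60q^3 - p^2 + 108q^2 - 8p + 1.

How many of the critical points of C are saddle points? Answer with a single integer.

2

C separates as a function of p plus a function of q, so ∇C=0 decouples.
∂C/∂p = -2(p + 4) = 0 at p ∈ {-4}; ∂C/∂q = 36q(q + 2)(q + 3) = 0 at q ∈ {-3, -2, 0}.
The Hessian is diagonal: diag(C_pp, C_qq). Second derivatives: C_pp(-4)=-2; C_qq(-3)=108, C_qq(-2)=-72, C_qq(0)=216.
Saddle points occur where the two diagonal entries have opposite signs: (-4, -3), (-4, 0). Count: 2.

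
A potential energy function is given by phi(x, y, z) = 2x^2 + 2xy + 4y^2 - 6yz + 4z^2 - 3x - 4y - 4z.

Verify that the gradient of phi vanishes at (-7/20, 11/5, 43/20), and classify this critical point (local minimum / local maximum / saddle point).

∇phi = (4x + 2y - 3, 2x + 8y - 6z - 4, -6y + 8z - 4); substituting (-7/20, 11/5, 43/20) gives ∇phi = (0, 0, 0), so (-7/20, 11/5, 43/20) is indeed a critical point.
The Hessian is constant: H = [[4, 2, 0], [2, 8, -6], [0, -6, 8]].
Leading principal minors: Δ₁ = 4, Δ₂ = 28, Δ₃ = 80.
All leading minors are positive, so H is positive definite: a local minimum.

local minimum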